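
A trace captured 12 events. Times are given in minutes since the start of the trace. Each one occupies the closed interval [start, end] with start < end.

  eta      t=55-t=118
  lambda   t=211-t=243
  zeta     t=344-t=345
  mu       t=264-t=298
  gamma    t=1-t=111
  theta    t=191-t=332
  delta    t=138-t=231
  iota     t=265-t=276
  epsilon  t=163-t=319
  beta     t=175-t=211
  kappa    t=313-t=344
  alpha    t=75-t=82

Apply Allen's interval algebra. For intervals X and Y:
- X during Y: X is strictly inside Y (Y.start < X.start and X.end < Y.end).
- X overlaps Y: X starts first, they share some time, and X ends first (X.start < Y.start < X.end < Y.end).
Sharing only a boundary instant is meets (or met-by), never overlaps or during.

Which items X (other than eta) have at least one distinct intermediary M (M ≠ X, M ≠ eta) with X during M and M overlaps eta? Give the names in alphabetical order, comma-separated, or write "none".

Target eta = [t=55, t=118].
Intermediaries M with M overlaps eta: gamma.
Via gamma — items with X during gamma: alpha.
Union: alpha.

alpha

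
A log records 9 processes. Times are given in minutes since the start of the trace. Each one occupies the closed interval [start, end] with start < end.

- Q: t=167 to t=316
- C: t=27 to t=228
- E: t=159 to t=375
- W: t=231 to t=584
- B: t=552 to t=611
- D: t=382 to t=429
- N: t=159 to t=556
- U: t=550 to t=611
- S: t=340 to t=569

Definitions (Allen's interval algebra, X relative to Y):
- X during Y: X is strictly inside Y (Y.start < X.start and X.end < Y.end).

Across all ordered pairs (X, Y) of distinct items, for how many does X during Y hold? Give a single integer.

6

Checking all 72 ordered pairs for relation 'during'; matching pairs in alphabetical order:
(D, N): D during N ✓
(D, S): D during S ✓
(D, W): D during W ✓
(Q, E): Q during E ✓
(Q, N): Q during N ✓
(S, W): S during W ✓
Count: 6.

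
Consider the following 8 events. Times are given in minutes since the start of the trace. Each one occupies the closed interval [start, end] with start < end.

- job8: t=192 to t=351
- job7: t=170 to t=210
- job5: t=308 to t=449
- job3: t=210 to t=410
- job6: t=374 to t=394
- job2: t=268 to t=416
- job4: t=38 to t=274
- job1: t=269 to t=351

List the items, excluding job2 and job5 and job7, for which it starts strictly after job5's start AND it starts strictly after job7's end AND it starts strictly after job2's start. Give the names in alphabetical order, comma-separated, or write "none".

Conditions: its start is strictly after job5's start (X.start > t=308) AND its start is strictly after job7's end (X.start > t=210) AND its start is strictly after job2's start (X.start > t=268).
job1: start t=269 > t=308? ✗; start t=269 > t=210? ✓; start t=269 > t=268? ✓ → no.
job3: start t=210 > t=308? ✗; start t=210 > t=210? ✗; start t=210 > t=268? ✗ → no.
job4: start t=38 > t=308? ✗; start t=38 > t=210? ✗; start t=38 > t=268? ✗ → no.
job6: start t=374 > t=308? ✓; start t=374 > t=210? ✓; start t=374 > t=268? ✓ → yes.
job8: start t=192 > t=308? ✗; start t=192 > t=210? ✗; start t=192 > t=268? ✗ → no.
Result: job6.

job6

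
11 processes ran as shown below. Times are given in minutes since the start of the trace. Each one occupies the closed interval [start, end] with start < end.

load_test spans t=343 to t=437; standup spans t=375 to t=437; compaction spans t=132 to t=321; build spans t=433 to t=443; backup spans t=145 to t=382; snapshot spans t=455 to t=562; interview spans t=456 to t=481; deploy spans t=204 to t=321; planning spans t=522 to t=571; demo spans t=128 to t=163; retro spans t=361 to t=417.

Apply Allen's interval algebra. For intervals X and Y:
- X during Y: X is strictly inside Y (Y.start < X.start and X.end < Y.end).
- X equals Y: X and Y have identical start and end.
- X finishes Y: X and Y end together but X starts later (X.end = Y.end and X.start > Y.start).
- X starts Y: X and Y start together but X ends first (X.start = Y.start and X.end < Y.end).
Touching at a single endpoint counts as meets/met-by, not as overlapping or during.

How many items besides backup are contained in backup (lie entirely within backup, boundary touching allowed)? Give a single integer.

Target backup = [t=145, t=382].
build [t=433, t=443] → after → no.
compaction [t=132, t=321] → overlaps → no.
demo [t=128, t=163] → overlaps → no.
deploy [t=204, t=321] → during → counts.
interview [t=456, t=481] → after → no.
load_test [t=343, t=437] → overlapped-by → no.
planning [t=522, t=571] → after → no.
retro [t=361, t=417] → overlapped-by → no.
snapshot [t=455, t=562] → after → no.
standup [t=375, t=437] → overlapped-by → no.
Total: 1.

1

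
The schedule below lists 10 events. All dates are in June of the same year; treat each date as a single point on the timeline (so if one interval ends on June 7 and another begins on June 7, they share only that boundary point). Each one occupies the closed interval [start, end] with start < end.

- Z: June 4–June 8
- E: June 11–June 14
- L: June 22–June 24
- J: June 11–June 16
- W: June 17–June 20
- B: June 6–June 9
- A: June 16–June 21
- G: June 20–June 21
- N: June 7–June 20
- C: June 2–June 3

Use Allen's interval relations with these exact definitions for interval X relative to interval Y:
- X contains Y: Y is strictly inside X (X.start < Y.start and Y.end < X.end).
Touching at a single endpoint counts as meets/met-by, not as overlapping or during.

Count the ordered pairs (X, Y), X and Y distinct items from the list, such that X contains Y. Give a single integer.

3

Checking all 90 ordered pairs for relation 'contains'; matching pairs in alphabetical order:
(A, W): A contains W ✓
(N, E): N contains E ✓
(N, J): N contains J ✓
Count: 3.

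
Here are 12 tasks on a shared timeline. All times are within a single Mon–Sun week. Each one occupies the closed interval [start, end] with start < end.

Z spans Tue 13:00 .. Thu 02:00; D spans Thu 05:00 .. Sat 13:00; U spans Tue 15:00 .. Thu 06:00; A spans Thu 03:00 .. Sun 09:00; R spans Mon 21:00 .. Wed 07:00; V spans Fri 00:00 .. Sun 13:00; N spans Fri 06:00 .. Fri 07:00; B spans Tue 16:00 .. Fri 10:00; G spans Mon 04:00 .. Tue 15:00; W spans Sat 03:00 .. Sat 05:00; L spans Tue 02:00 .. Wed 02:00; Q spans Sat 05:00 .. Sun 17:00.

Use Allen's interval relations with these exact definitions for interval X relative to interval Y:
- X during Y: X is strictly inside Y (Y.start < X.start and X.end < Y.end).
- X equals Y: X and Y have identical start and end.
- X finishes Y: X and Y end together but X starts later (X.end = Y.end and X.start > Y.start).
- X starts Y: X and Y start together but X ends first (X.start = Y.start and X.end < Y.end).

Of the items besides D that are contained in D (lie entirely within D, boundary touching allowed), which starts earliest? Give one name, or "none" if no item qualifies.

Target D = [Thu 05:00, Sat 13:00].
A [Thu 03:00, Sun 09:00] → contains → excluded.
B [Tue 16:00, Fri 10:00] → overlaps → excluded.
G [Mon 04:00, Tue 15:00] → before → excluded.
L [Tue 02:00, Wed 02:00] → before → excluded.
N [Fri 06:00, Fri 07:00] → during → candidate.
Q [Sat 05:00, Sun 17:00] → overlapped-by → excluded.
R [Mon 21:00, Wed 07:00] → before → excluded.
U [Tue 15:00, Thu 06:00] → overlaps → excluded.
V [Fri 00:00, Sun 13:00] → overlapped-by → excluded.
W [Sat 03:00, Sat 05:00] → during → candidate.
Z [Tue 13:00, Thu 02:00] → before → excluded.
Among candidates, earliest start is Fri 06:00 → N.

N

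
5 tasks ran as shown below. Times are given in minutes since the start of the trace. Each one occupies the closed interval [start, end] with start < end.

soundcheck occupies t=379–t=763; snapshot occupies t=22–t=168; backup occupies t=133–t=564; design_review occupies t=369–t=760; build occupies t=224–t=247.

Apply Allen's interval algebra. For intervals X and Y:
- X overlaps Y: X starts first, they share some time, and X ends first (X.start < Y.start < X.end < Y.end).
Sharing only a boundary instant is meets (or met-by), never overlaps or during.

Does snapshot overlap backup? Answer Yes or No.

Yes

snapshot = [t=22, t=168], backup = [t=133, t=564].
Actual relation of snapshot to backup: overlaps.
Asked whether 'overlaps' holds → Yes.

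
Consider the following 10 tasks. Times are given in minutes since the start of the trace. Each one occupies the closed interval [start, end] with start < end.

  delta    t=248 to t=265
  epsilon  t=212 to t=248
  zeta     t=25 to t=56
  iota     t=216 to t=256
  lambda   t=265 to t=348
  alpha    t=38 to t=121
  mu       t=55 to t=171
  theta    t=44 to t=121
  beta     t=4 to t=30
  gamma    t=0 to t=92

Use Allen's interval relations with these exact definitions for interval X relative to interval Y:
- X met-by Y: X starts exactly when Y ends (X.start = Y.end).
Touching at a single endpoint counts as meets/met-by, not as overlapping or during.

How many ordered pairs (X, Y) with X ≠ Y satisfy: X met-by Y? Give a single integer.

Checking all 90 ordered pairs for relation 'met-by'; matching pairs in alphabetical order:
(delta, epsilon): delta met-by epsilon ✓
(lambda, delta): lambda met-by delta ✓
Count: 2.

2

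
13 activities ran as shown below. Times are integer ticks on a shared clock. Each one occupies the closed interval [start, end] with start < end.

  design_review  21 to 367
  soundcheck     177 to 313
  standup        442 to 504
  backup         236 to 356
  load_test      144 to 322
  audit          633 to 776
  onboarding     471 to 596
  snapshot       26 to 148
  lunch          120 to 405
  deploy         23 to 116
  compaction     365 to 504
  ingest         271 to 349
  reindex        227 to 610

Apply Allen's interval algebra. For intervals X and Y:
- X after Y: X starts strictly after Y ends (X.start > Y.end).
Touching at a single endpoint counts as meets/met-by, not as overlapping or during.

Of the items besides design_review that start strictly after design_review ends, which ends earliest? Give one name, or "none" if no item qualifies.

standup

Target design_review = [21, 367].
audit [633, 776] → after → candidate.
backup [236, 356] → during → excluded.
compaction [365, 504] → overlapped-by → excluded.
deploy [23, 116] → during → excluded.
ingest [271, 349] → during → excluded.
load_test [144, 322] → during → excluded.
lunch [120, 405] → overlapped-by → excluded.
onboarding [471, 596] → after → candidate.
reindex [227, 610] → overlapped-by → excluded.
snapshot [26, 148] → during → excluded.
soundcheck [177, 313] → during → excluded.
standup [442, 504] → after → candidate.
Among candidates, earliest end is 504 → standup.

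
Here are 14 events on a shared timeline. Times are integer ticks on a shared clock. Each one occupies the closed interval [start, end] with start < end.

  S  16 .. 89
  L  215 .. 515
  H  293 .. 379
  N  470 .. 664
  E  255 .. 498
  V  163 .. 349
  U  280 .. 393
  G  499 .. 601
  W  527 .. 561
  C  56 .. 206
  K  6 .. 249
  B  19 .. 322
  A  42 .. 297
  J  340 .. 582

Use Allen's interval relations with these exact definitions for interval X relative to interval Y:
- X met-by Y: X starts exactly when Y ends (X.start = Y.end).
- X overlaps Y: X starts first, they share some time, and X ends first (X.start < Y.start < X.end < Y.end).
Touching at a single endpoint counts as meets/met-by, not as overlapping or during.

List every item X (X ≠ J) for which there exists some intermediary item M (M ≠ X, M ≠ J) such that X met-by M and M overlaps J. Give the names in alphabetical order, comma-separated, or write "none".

Target J = [340, 582].
Intermediaries M with M overlaps J: E, H, L, U, V.
Via E — items with X met-by E: none.
Via H — items with X met-by H: none.
Via L — items with X met-by L: none.
Via U — items with X met-by U: none.
Via V — items with X met-by V: none.
Union: none.

none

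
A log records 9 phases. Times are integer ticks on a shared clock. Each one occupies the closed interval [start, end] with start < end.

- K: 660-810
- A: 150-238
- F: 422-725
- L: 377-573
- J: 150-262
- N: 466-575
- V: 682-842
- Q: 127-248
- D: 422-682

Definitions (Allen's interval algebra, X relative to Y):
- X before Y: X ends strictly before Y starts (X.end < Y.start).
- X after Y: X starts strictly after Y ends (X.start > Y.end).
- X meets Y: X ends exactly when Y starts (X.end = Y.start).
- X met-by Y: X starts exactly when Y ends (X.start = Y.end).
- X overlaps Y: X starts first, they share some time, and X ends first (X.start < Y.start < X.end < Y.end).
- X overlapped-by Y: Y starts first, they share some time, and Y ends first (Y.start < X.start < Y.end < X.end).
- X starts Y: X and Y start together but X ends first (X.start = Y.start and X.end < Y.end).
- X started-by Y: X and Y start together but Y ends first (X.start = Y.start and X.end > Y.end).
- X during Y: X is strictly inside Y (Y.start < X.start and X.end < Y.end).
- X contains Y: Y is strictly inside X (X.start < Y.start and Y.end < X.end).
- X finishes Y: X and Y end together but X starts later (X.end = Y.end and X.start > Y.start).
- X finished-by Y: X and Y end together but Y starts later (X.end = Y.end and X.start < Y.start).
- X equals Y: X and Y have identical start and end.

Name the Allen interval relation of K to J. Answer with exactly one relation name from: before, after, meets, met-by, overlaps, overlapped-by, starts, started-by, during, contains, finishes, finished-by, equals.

after

K = [660, 810]; J = [150, 262].
Compare endpoints: K.start > J.start, K.start > J.end, K.end > J.start, K.end > J.end.
That pattern is 'after'.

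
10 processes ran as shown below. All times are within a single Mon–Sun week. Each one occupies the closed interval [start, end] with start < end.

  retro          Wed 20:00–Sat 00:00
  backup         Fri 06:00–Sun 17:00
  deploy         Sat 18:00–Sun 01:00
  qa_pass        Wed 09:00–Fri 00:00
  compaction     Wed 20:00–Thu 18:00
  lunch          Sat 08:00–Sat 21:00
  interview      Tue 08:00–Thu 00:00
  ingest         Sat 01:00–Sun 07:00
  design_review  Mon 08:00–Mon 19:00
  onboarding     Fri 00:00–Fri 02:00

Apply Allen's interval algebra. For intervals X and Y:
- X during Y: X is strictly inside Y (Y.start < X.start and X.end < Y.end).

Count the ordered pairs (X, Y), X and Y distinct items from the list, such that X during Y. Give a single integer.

7

Checking all 90 ordered pairs for relation 'during'; matching pairs in alphabetical order:
(compaction, qa_pass): compaction during qa_pass ✓
(deploy, backup): deploy during backup ✓
(deploy, ingest): deploy during ingest ✓
(ingest, backup): ingest during backup ✓
(lunch, backup): lunch during backup ✓
(lunch, ingest): lunch during ingest ✓
(onboarding, retro): onboarding during retro ✓
Count: 7.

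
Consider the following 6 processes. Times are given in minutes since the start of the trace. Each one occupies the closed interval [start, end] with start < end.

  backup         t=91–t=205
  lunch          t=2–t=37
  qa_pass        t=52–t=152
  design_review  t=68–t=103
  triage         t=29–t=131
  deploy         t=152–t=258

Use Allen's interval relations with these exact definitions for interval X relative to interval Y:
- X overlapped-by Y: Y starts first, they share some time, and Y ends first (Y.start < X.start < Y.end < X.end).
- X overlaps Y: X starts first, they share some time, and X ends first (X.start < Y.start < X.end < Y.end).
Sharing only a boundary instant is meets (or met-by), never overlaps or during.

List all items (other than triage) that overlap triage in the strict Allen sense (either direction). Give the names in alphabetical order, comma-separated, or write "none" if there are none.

Target triage = [t=29, t=131].
backup [t=91, t=205] → overlapped-by → yes.
deploy [t=152, t=258] → after → no.
design_review [t=68, t=103] → during → no.
lunch [t=2, t=37] → overlaps → yes.
qa_pass [t=52, t=152] → overlapped-by → yes.
Result: backup, lunch, qa_pass.

backup, lunch, qa_pass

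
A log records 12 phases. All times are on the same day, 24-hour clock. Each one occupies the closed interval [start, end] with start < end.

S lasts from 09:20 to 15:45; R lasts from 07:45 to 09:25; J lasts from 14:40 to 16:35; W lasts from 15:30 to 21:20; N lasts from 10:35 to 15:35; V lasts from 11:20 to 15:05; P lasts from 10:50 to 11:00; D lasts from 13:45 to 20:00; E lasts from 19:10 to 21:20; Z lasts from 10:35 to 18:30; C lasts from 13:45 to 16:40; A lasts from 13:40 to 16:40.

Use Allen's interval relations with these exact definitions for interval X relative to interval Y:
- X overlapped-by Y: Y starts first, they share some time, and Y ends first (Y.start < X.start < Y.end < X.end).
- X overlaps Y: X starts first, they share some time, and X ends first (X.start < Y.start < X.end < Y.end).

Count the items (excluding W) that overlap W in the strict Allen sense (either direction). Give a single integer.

Target W = [15:30, 21:20].
A [13:40, 16:40] → overlaps → counts.
C [13:45, 16:40] → overlaps → counts.
D [13:45, 20:00] → overlaps → counts.
E [19:10, 21:20] → finishes → no.
J [14:40, 16:35] → overlaps → counts.
N [10:35, 15:35] → overlaps → counts.
P [10:50, 11:00] → before → no.
R [07:45, 09:25] → before → no.
S [09:20, 15:45] → overlaps → counts.
V [11:20, 15:05] → before → no.
Z [10:35, 18:30] → overlaps → counts.
Total: 7.

7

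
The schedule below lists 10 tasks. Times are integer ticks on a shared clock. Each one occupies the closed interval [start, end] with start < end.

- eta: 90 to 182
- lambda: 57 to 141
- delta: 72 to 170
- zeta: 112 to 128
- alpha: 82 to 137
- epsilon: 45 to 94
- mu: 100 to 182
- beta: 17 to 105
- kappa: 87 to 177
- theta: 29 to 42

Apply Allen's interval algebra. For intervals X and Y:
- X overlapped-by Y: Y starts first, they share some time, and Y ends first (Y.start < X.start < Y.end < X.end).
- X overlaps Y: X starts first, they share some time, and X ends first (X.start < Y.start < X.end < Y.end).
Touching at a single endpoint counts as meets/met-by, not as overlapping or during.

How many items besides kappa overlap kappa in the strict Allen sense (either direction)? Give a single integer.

Target kappa = [87, 177].
alpha [82, 137] → overlaps → counts.
beta [17, 105] → overlaps → counts.
delta [72, 170] → overlaps → counts.
epsilon [45, 94] → overlaps → counts.
eta [90, 182] → overlapped-by → counts.
lambda [57, 141] → overlaps → counts.
mu [100, 182] → overlapped-by → counts.
theta [29, 42] → before → no.
zeta [112, 128] → during → no.
Total: 7.

7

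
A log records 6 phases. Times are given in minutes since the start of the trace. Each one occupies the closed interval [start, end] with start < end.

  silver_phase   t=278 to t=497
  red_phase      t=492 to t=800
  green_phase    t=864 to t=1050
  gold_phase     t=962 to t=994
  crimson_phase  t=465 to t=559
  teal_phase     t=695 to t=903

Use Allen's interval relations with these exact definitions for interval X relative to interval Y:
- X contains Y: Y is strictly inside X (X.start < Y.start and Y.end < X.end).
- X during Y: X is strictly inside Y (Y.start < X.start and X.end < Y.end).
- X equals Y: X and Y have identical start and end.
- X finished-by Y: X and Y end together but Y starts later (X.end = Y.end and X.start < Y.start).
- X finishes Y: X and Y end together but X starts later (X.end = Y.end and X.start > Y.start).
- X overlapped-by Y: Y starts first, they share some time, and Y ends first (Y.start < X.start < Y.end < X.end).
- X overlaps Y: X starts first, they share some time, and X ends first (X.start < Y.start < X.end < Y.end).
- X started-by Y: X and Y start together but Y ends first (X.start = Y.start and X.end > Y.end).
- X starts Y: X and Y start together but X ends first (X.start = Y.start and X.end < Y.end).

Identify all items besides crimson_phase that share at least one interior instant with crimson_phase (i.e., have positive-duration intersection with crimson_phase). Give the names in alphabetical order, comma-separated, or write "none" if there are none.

red_phase, silver_phase

Target crimson_phase = [t=465, t=559].
gold_phase [t=962, t=994] → after → no.
green_phase [t=864, t=1050] → after → no.
red_phase [t=492, t=800] → overlapped-by → yes.
silver_phase [t=278, t=497] → overlaps → yes.
teal_phase [t=695, t=903] → after → no.
Result: red_phase, silver_phase.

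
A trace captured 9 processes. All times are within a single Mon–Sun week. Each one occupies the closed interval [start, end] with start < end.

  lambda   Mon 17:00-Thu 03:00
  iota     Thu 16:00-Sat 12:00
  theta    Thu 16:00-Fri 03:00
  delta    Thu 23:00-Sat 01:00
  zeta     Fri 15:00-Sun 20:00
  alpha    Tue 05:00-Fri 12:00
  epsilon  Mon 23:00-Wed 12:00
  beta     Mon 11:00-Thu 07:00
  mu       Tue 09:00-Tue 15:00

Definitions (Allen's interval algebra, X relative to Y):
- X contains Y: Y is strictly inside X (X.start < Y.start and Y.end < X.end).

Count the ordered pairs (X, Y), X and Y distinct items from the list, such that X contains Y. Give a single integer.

9

Checking all 72 ordered pairs for relation 'contains'; matching pairs in alphabetical order:
(alpha, mu): alpha contains mu ✓
(alpha, theta): alpha contains theta ✓
(beta, epsilon): beta contains epsilon ✓
(beta, lambda): beta contains lambda ✓
(beta, mu): beta contains mu ✓
(epsilon, mu): epsilon contains mu ✓
(iota, delta): iota contains delta ✓
(lambda, epsilon): lambda contains epsilon ✓
(lambda, mu): lambda contains mu ✓
Count: 9.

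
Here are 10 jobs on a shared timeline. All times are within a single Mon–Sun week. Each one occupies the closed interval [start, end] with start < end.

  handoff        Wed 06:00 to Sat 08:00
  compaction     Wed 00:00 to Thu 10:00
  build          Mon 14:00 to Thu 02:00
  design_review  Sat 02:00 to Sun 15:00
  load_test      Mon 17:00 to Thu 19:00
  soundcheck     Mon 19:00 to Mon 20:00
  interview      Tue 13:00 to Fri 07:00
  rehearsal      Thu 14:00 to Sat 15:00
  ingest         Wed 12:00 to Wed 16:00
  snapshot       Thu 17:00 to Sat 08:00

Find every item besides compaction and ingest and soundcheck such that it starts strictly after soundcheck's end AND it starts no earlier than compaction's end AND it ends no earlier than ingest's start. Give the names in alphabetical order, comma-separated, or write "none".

design_review, rehearsal, snapshot

Conditions: its start is strictly after soundcheck's end (X.start > Mon 20:00) AND its start is no earlier than compaction's end (X.start >= Thu 10:00) AND its end is no earlier than ingest's start (X.end >= Wed 12:00).
build: start Mon 14:00 > Mon 20:00? ✗; start Mon 14:00 >= Thu 10:00? ✗; end Thu 02:00 >= Wed 12:00? ✓ → no.
design_review: start Sat 02:00 > Mon 20:00? ✓; start Sat 02:00 >= Thu 10:00? ✓; end Sun 15:00 >= Wed 12:00? ✓ → yes.
handoff: start Wed 06:00 > Mon 20:00? ✓; start Wed 06:00 >= Thu 10:00? ✗; end Sat 08:00 >= Wed 12:00? ✓ → no.
interview: start Tue 13:00 > Mon 20:00? ✓; start Tue 13:00 >= Thu 10:00? ✗; end Fri 07:00 >= Wed 12:00? ✓ → no.
load_test: start Mon 17:00 > Mon 20:00? ✗; start Mon 17:00 >= Thu 10:00? ✗; end Thu 19:00 >= Wed 12:00? ✓ → no.
rehearsal: start Thu 14:00 > Mon 20:00? ✓; start Thu 14:00 >= Thu 10:00? ✓; end Sat 15:00 >= Wed 12:00? ✓ → yes.
snapshot: start Thu 17:00 > Mon 20:00? ✓; start Thu 17:00 >= Thu 10:00? ✓; end Sat 08:00 >= Wed 12:00? ✓ → yes.
Result: design_review, rehearsal, snapshot.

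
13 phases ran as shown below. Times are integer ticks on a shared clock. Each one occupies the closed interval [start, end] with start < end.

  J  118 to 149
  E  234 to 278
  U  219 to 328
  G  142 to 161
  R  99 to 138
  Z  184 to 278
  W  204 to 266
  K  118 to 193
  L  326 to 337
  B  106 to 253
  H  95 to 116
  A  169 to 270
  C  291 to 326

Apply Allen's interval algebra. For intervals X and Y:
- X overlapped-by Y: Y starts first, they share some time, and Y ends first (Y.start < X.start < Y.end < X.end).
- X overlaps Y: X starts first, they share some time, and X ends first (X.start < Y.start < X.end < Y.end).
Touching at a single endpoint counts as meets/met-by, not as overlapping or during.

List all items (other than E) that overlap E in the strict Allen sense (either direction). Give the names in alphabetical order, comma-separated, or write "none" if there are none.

A, B, W

Target E = [234, 278].
A [169, 270] → overlaps → yes.
B [106, 253] → overlaps → yes.
C [291, 326] → after → no.
G [142, 161] → before → no.
H [95, 116] → before → no.
J [118, 149] → before → no.
K [118, 193] → before → no.
L [326, 337] → after → no.
R [99, 138] → before → no.
U [219, 328] → contains → no.
W [204, 266] → overlaps → yes.
Z [184, 278] → finished-by → no.
Result: A, B, W.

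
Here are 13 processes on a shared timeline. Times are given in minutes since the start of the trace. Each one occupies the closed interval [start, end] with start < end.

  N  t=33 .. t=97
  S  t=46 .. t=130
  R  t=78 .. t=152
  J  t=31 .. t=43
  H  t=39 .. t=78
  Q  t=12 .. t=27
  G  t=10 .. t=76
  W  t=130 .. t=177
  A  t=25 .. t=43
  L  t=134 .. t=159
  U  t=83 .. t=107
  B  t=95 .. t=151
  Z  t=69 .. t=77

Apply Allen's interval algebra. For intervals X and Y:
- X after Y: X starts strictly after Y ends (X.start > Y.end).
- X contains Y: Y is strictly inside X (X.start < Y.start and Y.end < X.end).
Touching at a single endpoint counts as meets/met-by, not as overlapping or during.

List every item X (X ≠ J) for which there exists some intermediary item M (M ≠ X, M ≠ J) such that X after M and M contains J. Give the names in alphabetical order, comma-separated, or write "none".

Target J = [t=31, t=43].
Intermediaries M with M contains J: G.
Via G — items with X after G: B, L, R, U, W.
Union: B, L, R, U, W.

B, L, R, U, W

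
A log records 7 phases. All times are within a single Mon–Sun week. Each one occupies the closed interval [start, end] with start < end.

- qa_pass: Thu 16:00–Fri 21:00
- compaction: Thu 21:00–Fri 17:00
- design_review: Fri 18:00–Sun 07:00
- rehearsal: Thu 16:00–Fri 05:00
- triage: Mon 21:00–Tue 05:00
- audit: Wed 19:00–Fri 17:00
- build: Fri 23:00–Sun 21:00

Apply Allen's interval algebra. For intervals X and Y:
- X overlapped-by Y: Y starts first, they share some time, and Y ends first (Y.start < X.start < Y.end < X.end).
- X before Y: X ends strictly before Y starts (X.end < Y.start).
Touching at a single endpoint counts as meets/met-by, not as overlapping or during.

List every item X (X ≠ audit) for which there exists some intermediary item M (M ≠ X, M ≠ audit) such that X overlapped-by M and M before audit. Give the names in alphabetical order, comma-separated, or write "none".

Target audit = [Wed 19:00, Fri 17:00].
Intermediaries M with M before audit: triage.
Via triage — items with X overlapped-by triage: none.
Union: none.

none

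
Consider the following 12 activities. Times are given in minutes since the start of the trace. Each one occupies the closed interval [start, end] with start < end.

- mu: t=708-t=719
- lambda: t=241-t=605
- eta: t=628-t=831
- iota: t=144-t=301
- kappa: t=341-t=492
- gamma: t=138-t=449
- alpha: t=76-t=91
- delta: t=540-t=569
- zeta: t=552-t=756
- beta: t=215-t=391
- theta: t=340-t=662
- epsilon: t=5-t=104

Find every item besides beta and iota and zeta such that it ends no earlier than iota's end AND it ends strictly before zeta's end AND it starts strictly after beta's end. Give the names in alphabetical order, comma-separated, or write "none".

delta, mu

Conditions: its end is no earlier than iota's end (X.end >= t=301) AND its end is strictly before zeta's end (X.end < t=756) AND its start is strictly after beta's end (X.start > t=391).
alpha: end t=91 >= t=301? ✗; end t=91 < t=756? ✓; start t=76 > t=391? ✗ → no.
delta: end t=569 >= t=301? ✓; end t=569 < t=756? ✓; start t=540 > t=391? ✓ → yes.
epsilon: end t=104 >= t=301? ✗; end t=104 < t=756? ✓; start t=5 > t=391? ✗ → no.
eta: end t=831 >= t=301? ✓; end t=831 < t=756? ✗; start t=628 > t=391? ✓ → no.
gamma: end t=449 >= t=301? ✓; end t=449 < t=756? ✓; start t=138 > t=391? ✗ → no.
kappa: end t=492 >= t=301? ✓; end t=492 < t=756? ✓; start t=341 > t=391? ✗ → no.
lambda: end t=605 >= t=301? ✓; end t=605 < t=756? ✓; start t=241 > t=391? ✗ → no.
mu: end t=719 >= t=301? ✓; end t=719 < t=756? ✓; start t=708 > t=391? ✓ → yes.
theta: end t=662 >= t=301? ✓; end t=662 < t=756? ✓; start t=340 > t=391? ✗ → no.
Result: delta, mu.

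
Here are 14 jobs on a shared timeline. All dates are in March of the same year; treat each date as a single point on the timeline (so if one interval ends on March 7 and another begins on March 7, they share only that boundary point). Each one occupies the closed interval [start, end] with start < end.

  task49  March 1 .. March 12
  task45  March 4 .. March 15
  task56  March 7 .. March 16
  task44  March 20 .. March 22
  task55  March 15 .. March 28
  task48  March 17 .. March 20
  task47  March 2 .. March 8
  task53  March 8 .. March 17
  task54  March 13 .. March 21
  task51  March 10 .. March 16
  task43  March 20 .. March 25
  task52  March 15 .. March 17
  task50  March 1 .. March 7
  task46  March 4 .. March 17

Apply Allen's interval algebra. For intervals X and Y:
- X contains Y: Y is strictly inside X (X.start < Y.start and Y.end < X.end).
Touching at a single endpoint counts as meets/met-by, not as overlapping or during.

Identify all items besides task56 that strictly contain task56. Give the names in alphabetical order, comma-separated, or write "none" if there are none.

Target task56 = [March 7, March 16].
task43 [March 20, March 25] → after → no.
task44 [March 20, March 22] → after → no.
task45 [March 4, March 15] → overlaps → no.
task46 [March 4, March 17] → contains → yes.
task47 [March 2, March 8] → overlaps → no.
task48 [March 17, March 20] → after → no.
task49 [March 1, March 12] → overlaps → no.
task50 [March 1, March 7] → meets → no.
task51 [March 10, March 16] → finishes → no.
task52 [March 15, March 17] → overlapped-by → no.
task53 [March 8, March 17] → overlapped-by → no.
task54 [March 13, March 21] → overlapped-by → no.
task55 [March 15, March 28] → overlapped-by → no.
Result: task46.

task46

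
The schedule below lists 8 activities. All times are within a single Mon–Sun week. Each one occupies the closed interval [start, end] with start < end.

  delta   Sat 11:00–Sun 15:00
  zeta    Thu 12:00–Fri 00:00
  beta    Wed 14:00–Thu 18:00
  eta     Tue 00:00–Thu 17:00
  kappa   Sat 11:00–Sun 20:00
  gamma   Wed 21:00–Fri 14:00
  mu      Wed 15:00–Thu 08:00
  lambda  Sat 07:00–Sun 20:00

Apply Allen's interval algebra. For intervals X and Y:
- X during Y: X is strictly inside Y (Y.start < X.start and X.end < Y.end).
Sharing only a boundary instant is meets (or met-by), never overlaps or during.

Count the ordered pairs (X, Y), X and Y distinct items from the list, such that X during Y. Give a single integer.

4

Checking all 56 ordered pairs for relation 'during'; matching pairs in alphabetical order:
(delta, lambda): delta during lambda ✓
(mu, beta): mu during beta ✓
(mu, eta): mu during eta ✓
(zeta, gamma): zeta during gamma ✓
Count: 4.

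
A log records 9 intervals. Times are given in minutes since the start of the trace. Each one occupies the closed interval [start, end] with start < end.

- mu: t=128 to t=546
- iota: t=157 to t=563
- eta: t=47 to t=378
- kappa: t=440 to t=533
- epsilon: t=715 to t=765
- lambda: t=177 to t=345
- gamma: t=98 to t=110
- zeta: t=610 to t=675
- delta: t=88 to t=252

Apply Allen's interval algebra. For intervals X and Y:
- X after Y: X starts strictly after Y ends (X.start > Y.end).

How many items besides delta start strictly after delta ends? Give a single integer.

Target delta = [t=88, t=252].
epsilon [t=715, t=765] → after → counts.
eta [t=47, t=378] → contains → no.
gamma [t=98, t=110] → during → no.
iota [t=157, t=563] → overlapped-by → no.
kappa [t=440, t=533] → after → counts.
lambda [t=177, t=345] → overlapped-by → no.
mu [t=128, t=546] → overlapped-by → no.
zeta [t=610, t=675] → after → counts.
Total: 3.

3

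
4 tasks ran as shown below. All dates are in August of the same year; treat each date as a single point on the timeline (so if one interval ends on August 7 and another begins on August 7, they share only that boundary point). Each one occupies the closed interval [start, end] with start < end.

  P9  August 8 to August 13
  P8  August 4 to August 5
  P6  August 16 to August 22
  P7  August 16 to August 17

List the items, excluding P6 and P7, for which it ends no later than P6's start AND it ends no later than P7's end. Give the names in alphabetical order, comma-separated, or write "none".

Conditions: its end is no later than P6's start (X.end <= August 16) AND its end is no later than P7's end (X.end <= August 17).
P8: end August 5 <= August 16? ✓; end August 5 <= August 17? ✓ → yes.
P9: end August 13 <= August 16? ✓; end August 13 <= August 17? ✓ → yes.
Result: P8, P9.

P8, P9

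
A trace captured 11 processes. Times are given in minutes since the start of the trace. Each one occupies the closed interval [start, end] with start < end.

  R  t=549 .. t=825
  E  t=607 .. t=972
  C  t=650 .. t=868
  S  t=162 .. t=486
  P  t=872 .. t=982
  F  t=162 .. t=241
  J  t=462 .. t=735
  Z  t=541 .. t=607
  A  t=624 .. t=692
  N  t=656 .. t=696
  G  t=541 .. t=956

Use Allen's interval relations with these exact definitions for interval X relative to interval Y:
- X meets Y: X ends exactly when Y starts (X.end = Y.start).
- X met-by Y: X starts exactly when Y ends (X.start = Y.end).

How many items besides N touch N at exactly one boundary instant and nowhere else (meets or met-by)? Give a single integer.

Target N = [t=656, t=696].
A [t=624, t=692] → overlaps → no.
C [t=650, t=868] → contains → no.
E [t=607, t=972] → contains → no.
F [t=162, t=241] → before → no.
G [t=541, t=956] → contains → no.
J [t=462, t=735] → contains → no.
P [t=872, t=982] → after → no.
R [t=549, t=825] → contains → no.
S [t=162, t=486] → before → no.
Z [t=541, t=607] → before → no.
Total: 0.

0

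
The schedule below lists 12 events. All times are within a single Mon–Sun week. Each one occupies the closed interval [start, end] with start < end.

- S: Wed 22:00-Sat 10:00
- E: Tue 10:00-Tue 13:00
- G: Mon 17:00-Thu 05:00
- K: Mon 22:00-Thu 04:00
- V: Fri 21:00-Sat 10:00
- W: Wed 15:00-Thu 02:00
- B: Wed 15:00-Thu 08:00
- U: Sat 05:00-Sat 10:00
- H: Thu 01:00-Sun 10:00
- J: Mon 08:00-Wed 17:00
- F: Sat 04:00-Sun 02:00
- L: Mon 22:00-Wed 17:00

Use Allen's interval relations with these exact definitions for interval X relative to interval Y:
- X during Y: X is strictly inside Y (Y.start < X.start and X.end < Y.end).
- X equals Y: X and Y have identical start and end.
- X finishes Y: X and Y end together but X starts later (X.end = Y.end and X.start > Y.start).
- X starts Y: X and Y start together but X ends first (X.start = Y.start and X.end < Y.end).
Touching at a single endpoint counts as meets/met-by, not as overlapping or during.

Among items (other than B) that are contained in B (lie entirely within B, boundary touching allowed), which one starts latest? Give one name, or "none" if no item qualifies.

Target B = [Wed 15:00, Thu 08:00].
E [Tue 10:00, Tue 13:00] → before → excluded.
F [Sat 04:00, Sun 02:00] → after → excluded.
G [Mon 17:00, Thu 05:00] → overlaps → excluded.
H [Thu 01:00, Sun 10:00] → overlapped-by → excluded.
J [Mon 08:00, Wed 17:00] → overlaps → excluded.
K [Mon 22:00, Thu 04:00] → overlaps → excluded.
L [Mon 22:00, Wed 17:00] → overlaps → excluded.
S [Wed 22:00, Sat 10:00] → overlapped-by → excluded.
U [Sat 05:00, Sat 10:00] → after → excluded.
V [Fri 21:00, Sat 10:00] → after → excluded.
W [Wed 15:00, Thu 02:00] → starts → candidate.
Among candidates, latest start is Wed 15:00 → W.

W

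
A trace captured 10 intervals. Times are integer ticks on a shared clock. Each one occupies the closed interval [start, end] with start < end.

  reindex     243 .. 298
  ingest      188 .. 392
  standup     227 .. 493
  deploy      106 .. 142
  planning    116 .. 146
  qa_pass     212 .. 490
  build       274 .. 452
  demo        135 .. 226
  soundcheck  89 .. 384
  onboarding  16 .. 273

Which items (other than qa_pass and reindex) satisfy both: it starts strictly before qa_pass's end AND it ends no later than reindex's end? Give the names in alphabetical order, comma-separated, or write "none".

Conditions: its start is strictly before qa_pass's end (X.start < 490) AND its end is no later than reindex's end (X.end <= 298).
build: start 274 < 490? ✓; end 452 <= 298? ✗ → no.
demo: start 135 < 490? ✓; end 226 <= 298? ✓ → yes.
deploy: start 106 < 490? ✓; end 142 <= 298? ✓ → yes.
ingest: start 188 < 490? ✓; end 392 <= 298? ✗ → no.
onboarding: start 16 < 490? ✓; end 273 <= 298? ✓ → yes.
planning: start 116 < 490? ✓; end 146 <= 298? ✓ → yes.
soundcheck: start 89 < 490? ✓; end 384 <= 298? ✗ → no.
standup: start 227 < 490? ✓; end 493 <= 298? ✗ → no.
Result: demo, deploy, onboarding, planning.

demo, deploy, onboarding, planning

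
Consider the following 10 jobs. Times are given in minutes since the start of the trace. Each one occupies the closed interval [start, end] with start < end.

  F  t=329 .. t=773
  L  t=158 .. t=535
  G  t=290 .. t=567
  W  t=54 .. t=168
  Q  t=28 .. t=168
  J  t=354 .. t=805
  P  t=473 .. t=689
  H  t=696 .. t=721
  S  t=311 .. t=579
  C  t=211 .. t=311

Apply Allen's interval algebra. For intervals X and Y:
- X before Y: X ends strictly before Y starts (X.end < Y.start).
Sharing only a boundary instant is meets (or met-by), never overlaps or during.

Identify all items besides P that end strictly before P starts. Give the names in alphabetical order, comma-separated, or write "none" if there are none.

C, Q, W

Target P = [t=473, t=689].
C [t=211, t=311] → before → yes.
F [t=329, t=773] → contains → no.
G [t=290, t=567] → overlaps → no.
H [t=696, t=721] → after → no.
J [t=354, t=805] → contains → no.
L [t=158, t=535] → overlaps → no.
Q [t=28, t=168] → before → yes.
S [t=311, t=579] → overlaps → no.
W [t=54, t=168] → before → yes.
Result: C, Q, W.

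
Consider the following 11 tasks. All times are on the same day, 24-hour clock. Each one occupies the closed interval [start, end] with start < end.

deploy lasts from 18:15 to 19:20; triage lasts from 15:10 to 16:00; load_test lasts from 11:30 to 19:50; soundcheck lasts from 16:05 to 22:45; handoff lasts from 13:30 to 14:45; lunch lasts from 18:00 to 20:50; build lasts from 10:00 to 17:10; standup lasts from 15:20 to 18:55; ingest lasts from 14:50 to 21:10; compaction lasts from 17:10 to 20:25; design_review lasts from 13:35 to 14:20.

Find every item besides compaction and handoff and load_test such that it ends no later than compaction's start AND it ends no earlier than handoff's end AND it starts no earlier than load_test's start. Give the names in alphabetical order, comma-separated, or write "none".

triage

Conditions: its end is no later than compaction's start (X.end <= 17:10) AND its end is no earlier than handoff's end (X.end >= 14:45) AND its start is no earlier than load_test's start (X.start >= 11:30).
build: end 17:10 <= 17:10? ✓; end 17:10 >= 14:45? ✓; start 10:00 >= 11:30? ✗ → no.
deploy: end 19:20 <= 17:10? ✗; end 19:20 >= 14:45? ✓; start 18:15 >= 11:30? ✓ → no.
design_review: end 14:20 <= 17:10? ✓; end 14:20 >= 14:45? ✗; start 13:35 >= 11:30? ✓ → no.
ingest: end 21:10 <= 17:10? ✗; end 21:10 >= 14:45? ✓; start 14:50 >= 11:30? ✓ → no.
lunch: end 20:50 <= 17:10? ✗; end 20:50 >= 14:45? ✓; start 18:00 >= 11:30? ✓ → no.
soundcheck: end 22:45 <= 17:10? ✗; end 22:45 >= 14:45? ✓; start 16:05 >= 11:30? ✓ → no.
standup: end 18:55 <= 17:10? ✗; end 18:55 >= 14:45? ✓; start 15:20 >= 11:30? ✓ → no.
triage: end 16:00 <= 17:10? ✓; end 16:00 >= 14:45? ✓; start 15:10 >= 11:30? ✓ → yes.
Result: triage.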